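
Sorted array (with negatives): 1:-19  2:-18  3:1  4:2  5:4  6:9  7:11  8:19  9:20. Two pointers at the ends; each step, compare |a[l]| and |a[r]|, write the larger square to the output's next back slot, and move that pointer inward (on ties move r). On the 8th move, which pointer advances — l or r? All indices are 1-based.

r

l=1 r=9: |-19|<=|20| out[9]=400, r--
l=1 r=8: |-19|<=|19| out[8]=361, r--
l=1 r=7: |-19|>|11| out[7]=361, l++
l=2 r=7: |-18|>|11| out[6]=324, l++
l=3 r=7: |1|<=|11| out[5]=121, r--
l=3 r=6: |1|<=|9| out[4]=81, r--
l=3 r=5: |1|<=|4| out[3]=16, r--
l=3 r=4: |1|<=|2| out[2]=4, r--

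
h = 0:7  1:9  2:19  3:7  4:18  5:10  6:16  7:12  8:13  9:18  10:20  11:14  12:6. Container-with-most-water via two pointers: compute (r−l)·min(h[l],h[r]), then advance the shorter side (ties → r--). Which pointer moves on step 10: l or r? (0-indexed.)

l

l=0 r=12: min(7,6)*12=72 best=72 *, r--
l=0 r=11: min(7,14)*11=77 best=77 *, l++
l=1 r=11: min(9,14)*10=90 best=90 *, l++
l=2 r=11: min(19,14)*9=126 best=126 *, r--
l=2 r=10: min(19,20)*8=152 best=152 *, l++
l=3 r=10: min(7,20)*7=49 best=152, l++
l=4 r=10: min(18,20)*6=108 best=152, l++
l=5 r=10: min(10,20)*5=50 best=152, l++
l=6 r=10: min(16,20)*4=64 best=152, l++
l=7 r=10: min(12,20)*3=36 best=152, l++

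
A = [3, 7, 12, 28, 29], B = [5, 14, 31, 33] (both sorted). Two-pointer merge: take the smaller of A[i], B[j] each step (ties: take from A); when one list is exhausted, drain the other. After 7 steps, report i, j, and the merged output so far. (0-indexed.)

i=5, j=2, merged so far=[3, 5, 7, 12, 14, 28, 29]

i=0 j=0: A[i]=3<=B[j]=5 take 3, i++
i=1 j=0: A[i]=7>B[j]=5 take 5, j++
i=1 j=1: A[i]=7<=B[j]=14 take 7, i++
i=2 j=1: A[i]=12<=B[j]=14 take 12, i++
i=3 j=1: A[i]=28>B[j]=14 take 14, j++
i=3 j=2: A[i]=28<=B[j]=31 take 28, i++
i=4 j=2: A[i]=29<=B[j]=31 take 29, i++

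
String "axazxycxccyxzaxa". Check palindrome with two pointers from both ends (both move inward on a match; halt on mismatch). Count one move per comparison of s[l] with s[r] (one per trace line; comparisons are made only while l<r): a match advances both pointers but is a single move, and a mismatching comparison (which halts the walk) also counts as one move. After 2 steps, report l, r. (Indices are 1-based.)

l=3, r=14

l=1 r=16: 'a'=='a', l++,r--
l=2 r=15: 'x'=='x', l++,r--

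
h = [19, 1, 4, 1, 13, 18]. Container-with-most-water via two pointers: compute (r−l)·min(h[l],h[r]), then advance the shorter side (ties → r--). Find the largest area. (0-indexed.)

max area = 90

l=0 r=5: min(19,18)*5=90 best=90 *, r--
l=0 r=4: min(19,13)*4=52 best=90, r--
l=0 r=3: min(19,1)*3=3 best=90, r--
l=0 r=2: min(19,4)*2=8 best=90, r--
l=0 r=1: min(19,1)*1=1 best=90, r--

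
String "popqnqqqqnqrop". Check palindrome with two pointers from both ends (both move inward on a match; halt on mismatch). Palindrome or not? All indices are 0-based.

not a palindrome (mismatch at 2,11)

l=0 r=13: 'p'=='p', l++,r--
l=1 r=12: 'o'=='o', l++,r--
l=2 r=11: 'p'!='r', stop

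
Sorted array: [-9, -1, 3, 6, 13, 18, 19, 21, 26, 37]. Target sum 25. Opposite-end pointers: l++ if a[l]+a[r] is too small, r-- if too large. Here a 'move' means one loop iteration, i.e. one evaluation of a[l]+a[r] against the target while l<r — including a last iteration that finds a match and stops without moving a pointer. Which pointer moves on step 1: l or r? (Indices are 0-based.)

r

[0,9] -9+37=28 >25 → r--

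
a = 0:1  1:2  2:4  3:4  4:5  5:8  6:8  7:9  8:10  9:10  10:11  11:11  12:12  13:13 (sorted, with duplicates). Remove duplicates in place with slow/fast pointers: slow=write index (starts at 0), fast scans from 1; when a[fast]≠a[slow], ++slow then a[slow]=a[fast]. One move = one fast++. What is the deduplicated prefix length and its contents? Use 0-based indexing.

length 10; prefix = [1, 2, 4, 5, 8, 9, 10, 11, 12, 13]

(s=0,f=1) a[fast]=2≠a[slow]=1 write a[1]=2 → slow++,fast++
(s=1,f=2) a[fast]=4≠a[slow]=2 write a[2]=4 → slow++,fast++
(s=2,f=3) a[fast]=4=a[slow] dup → fast++
(s=2,f=4) a[fast]=5≠a[slow]=4 write a[3]=5 → slow++,fast++
(s=3,f=5) a[fast]=8≠a[slow]=5 write a[4]=8 → slow++,fast++
(s=4,f=6) a[fast]=8=a[slow] dup → fast++
(s=4,f=7) a[fast]=9≠a[slow]=8 write a[5]=9 → slow++,fast++
(s=5,f=8) a[fast]=10≠a[slow]=9 write a[6]=10 → slow++,fast++
(s=6,f=9) a[fast]=10=a[slow] dup → fast++
(s=6,f=10) a[fast]=11≠a[slow]=10 write a[7]=11 → slow++,fast++
(s=7,f=11) a[fast]=11=a[slow] dup → fast++
(s=7,f=12) a[fast]=12≠a[slow]=11 write a[8]=12 → slow++,fast++
(s=8,f=13) a[fast]=13≠a[slow]=12 write a[9]=13 → slow++,fast++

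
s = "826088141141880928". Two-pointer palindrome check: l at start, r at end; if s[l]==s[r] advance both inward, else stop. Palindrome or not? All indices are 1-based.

not a palindrome (mismatch at 3,16)

l=1 r=18: '8'=='8', l++,r--
l=2 r=17: '2'=='2', l++,r--
l=3 r=16: '6'!='9', stop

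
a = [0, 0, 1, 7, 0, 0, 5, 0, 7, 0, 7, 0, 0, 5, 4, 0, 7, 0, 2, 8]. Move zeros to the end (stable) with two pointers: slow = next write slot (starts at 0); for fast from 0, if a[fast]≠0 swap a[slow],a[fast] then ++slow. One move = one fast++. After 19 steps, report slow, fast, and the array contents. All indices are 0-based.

slow=9, fast=19, a=[1, 7, 5, 7, 7, 5, 4, 7, 2, 0, 0, 0, 0, 0, 0, 0, 0, 0, 0, 8]

slow=0 fast=0: a[fast]=0, fast++
slow=0 fast=1: a[fast]=0, fast++
slow=0 fast=2: a[fast]=1≠0 swap→a[0]=1, slow++,fast++
slow=1 fast=3: a[fast]=7≠0 swap→a[1]=7, slow++,fast++
slow=2 fast=4: a[fast]=0, fast++
slow=2 fast=5: a[fast]=0, fast++
slow=2 fast=6: a[fast]=5≠0 swap→a[2]=5, slow++,fast++
slow=3 fast=7: a[fast]=0, fast++
slow=3 fast=8: a[fast]=7≠0 swap→a[3]=7, slow++,fast++
slow=4 fast=9: a[fast]=0, fast++
slow=4 fast=10: a[fast]=7≠0 swap→a[4]=7, slow++,fast++
slow=5 fast=11: a[fast]=0, fast++
slow=5 fast=12: a[fast]=0, fast++
slow=5 fast=13: a[fast]=5≠0 swap→a[5]=5, slow++,fast++
slow=6 fast=14: a[fast]=4≠0 swap→a[6]=4, slow++,fast++
slow=7 fast=15: a[fast]=0, fast++
slow=7 fast=16: a[fast]=7≠0 swap→a[7]=7, slow++,fast++
slow=8 fast=17: a[fast]=0, fast++
slow=8 fast=18: a[fast]=2≠0 swap→a[8]=2, slow++,fast++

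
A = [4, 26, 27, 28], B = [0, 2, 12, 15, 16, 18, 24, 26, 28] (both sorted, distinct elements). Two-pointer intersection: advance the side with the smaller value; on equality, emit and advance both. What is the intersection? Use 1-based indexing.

intersection = [26, 28]

[i=1,j=1] 4>0 → j++
[i=1,j=2] 4>2 → j++
[i=1,j=3] 4<12 → i++
[i=2,j=3] 26>12 → j++
[i=2,j=4] 26>15 → j++
[i=2,j=5] 26>16 → j++
[i=2,j=6] 26>18 → j++
[i=2,j=7] 26>24 → j++
[i=2,j=8] 26==26 emit → i++,j++
[i=3,j=9] 27<28 → i++
[i=4,j=9] 28==28 emit → i++,j++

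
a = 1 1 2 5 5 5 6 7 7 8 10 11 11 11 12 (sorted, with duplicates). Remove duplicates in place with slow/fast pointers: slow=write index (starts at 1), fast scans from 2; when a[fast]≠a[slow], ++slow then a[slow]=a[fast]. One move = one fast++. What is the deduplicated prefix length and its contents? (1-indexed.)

(s=1,f=2) a[fast]=1=a[slow] dup → fast++
(s=1,f=3) a[fast]=2≠a[slow]=1 write a[2]=2 → slow++,fast++
(s=2,f=4) a[fast]=5≠a[slow]=2 write a[3]=5 → slow++,fast++
(s=3,f=5) a[fast]=5=a[slow] dup → fast++
(s=3,f=6) a[fast]=5=a[slow] dup → fast++
(s=3,f=7) a[fast]=6≠a[slow]=5 write a[4]=6 → slow++,fast++
(s=4,f=8) a[fast]=7≠a[slow]=6 write a[5]=7 → slow++,fast++
(s=5,f=9) a[fast]=7=a[slow] dup → fast++
(s=5,f=10) a[fast]=8≠a[slow]=7 write a[6]=8 → slow++,fast++
(s=6,f=11) a[fast]=10≠a[slow]=8 write a[7]=10 → slow++,fast++
(s=7,f=12) a[fast]=11≠a[slow]=10 write a[8]=11 → slow++,fast++
(s=8,f=13) a[fast]=11=a[slow] dup → fast++
(s=8,f=14) a[fast]=11=a[slow] dup → fast++
(s=8,f=15) a[fast]=12≠a[slow]=11 write a[9]=12 → slow++,fast++

length 9; prefix = [1, 2, 5, 6, 7, 8, 10, 11, 12]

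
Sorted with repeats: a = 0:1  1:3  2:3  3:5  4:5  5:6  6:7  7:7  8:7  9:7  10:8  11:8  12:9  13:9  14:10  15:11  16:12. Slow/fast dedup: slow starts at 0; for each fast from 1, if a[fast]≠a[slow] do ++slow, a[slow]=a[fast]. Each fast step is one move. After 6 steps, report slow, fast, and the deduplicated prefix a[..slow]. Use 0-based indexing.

slow=4, fast=7, prefix=[1, 3, 5, 6, 7]

slow=0 fast=1: a[fast]=3≠a[slow]=1 write a[1]=3, slow++,fast++
slow=1 fast=2: a[fast]=3=a[slow] dup, fast++
slow=1 fast=3: a[fast]=5≠a[slow]=3 write a[2]=5, slow++,fast++
slow=2 fast=4: a[fast]=5=a[slow] dup, fast++
slow=2 fast=5: a[fast]=6≠a[slow]=5 write a[3]=6, slow++,fast++
slow=3 fast=6: a[fast]=7≠a[slow]=6 write a[4]=7, slow++,fast++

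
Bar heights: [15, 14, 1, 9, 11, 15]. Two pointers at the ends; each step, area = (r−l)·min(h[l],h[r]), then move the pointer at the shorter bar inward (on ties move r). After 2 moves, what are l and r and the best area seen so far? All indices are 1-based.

l=1, r=4, best area=75

l=1 r=6: min(15,15)*5=75 best=75 *, r--
l=1 r=5: min(15,11)*4=44 best=75, r--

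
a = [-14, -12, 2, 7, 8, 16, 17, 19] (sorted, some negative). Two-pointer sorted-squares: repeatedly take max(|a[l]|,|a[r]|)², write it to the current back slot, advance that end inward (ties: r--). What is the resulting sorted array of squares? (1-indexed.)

l=1 r=8: |-14|<=|19| out[8]=361, r--
l=1 r=7: |-14|<=|17| out[7]=289, r--
l=1 r=6: |-14|<=|16| out[6]=256, r--
l=1 r=5: |-14|>|8| out[5]=196, l++
l=2 r=5: |-12|>|8| out[4]=144, l++
l=3 r=5: |2|<=|8| out[3]=64, r--
l=3 r=4: |2|<=|7| out[2]=49, r--
l=3 r=3: |2|<=|2| out[1]=4, r--

[4, 49, 64, 144, 196, 256, 289, 361]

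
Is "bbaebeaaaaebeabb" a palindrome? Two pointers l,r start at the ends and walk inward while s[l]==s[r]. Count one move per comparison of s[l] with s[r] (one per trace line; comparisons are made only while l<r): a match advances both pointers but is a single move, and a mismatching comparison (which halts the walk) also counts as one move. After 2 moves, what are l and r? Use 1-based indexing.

[1,16] 'b'=='b' → l++,r--
[2,15] 'b'=='b' → l++,r--

l=3, r=14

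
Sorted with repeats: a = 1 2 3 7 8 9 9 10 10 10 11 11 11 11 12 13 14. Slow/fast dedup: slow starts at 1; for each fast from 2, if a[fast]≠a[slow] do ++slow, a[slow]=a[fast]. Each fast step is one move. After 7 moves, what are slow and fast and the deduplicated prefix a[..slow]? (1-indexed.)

slow=7, fast=9, prefix=[1, 2, 3, 7, 8, 9, 10]

slow=1 fast=2: a[fast]=2≠a[slow]=1 write a[2]=2, slow++,fast++
slow=2 fast=3: a[fast]=3≠a[slow]=2 write a[3]=3, slow++,fast++
slow=3 fast=4: a[fast]=7≠a[slow]=3 write a[4]=7, slow++,fast++
slow=4 fast=5: a[fast]=8≠a[slow]=7 write a[5]=8, slow++,fast++
slow=5 fast=6: a[fast]=9≠a[slow]=8 write a[6]=9, slow++,fast++
slow=6 fast=7: a[fast]=9=a[slow] dup, fast++
slow=6 fast=8: a[fast]=10≠a[slow]=9 write a[7]=10, slow++,fast++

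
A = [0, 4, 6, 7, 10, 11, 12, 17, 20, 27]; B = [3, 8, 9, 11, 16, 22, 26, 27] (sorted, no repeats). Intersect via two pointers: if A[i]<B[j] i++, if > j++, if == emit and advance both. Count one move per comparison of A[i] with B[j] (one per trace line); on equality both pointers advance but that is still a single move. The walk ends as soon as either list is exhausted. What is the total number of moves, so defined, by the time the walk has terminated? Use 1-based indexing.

i=1 j=1: 0<3, i++
i=2 j=1: 4>3, j++
i=2 j=2: 4<8, i++
i=3 j=2: 6<8, i++
i=4 j=2: 7<8, i++
i=5 j=2: 10>8, j++
i=5 j=3: 10>9, j++
i=5 j=4: 10<11, i++
i=6 j=4: 11==11 emit, i++,j++
i=7 j=5: 12<16, i++
i=8 j=5: 17>16, j++
i=8 j=6: 17<22, i++
i=9 j=6: 20<22, i++
i=10 j=6: 27>22, j++
i=10 j=7: 27>26, j++
i=10 j=8: 27==27 emit, i++,j++

16 moves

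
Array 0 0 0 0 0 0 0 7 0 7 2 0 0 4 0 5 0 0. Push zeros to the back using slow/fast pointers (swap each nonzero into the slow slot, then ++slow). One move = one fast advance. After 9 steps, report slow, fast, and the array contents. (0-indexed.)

(s=0,f=0) a[fast]=0 → fast++
(s=0,f=1) a[fast]=0 → fast++
(s=0,f=2) a[fast]=0 → fast++
(s=0,f=3) a[fast]=0 → fast++
(s=0,f=4) a[fast]=0 → fast++
(s=0,f=5) a[fast]=0 → fast++
(s=0,f=6) a[fast]=0 → fast++
(s=0,f=7) a[fast]=7≠0 swap→a[0]=7 → slow++,fast++
(s=1,f=8) a[fast]=0 → fast++

slow=1, fast=9, a=[7, 0, 0, 0, 0, 0, 0, 0, 0, 7, 2, 0, 0, 4, 0, 5, 0, 0]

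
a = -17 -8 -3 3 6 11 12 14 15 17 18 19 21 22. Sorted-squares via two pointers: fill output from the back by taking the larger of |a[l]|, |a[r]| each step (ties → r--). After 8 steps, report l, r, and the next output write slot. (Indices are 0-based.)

l=0 r=13: |-17|<=|22| out[13]=484, r--
l=0 r=12: |-17|<=|21| out[12]=441, r--
l=0 r=11: |-17|<=|19| out[11]=361, r--
l=0 r=10: |-17|<=|18| out[10]=324, r--
l=0 r=9: |-17|<=|17| out[9]=289, r--
l=0 r=8: |-17|>|15| out[8]=289, l++
l=1 r=8: |-8|<=|15| out[7]=225, r--
l=1 r=7: |-8|<=|14| out[6]=196, r--

l=1, r=6, next write slot=5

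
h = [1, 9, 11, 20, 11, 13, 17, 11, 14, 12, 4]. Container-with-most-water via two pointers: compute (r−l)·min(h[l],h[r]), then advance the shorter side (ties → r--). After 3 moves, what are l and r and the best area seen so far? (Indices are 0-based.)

[0,10] min(1,4)*10=10 best=10 * → l++
[1,10] min(9,4)*9=36 best=36 * → r--
[1,9] min(9,12)*8=72 best=72 * → l++

l=2, r=9, best area=72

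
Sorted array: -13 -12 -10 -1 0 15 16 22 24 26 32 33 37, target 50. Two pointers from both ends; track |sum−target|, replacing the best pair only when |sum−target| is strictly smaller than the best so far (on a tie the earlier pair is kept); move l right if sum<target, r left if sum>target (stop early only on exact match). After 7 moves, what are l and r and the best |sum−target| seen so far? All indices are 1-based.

l=7, r=12, best |Δ|=2

[1,13] -13+37=24 d=26 * → l++
[2,13] -12+37=25 d=25 * → l++
[3,13] -10+37=27 d=23 * → l++
[4,13] -1+37=36 d=14 * → l++
[5,13] 0+37=37 d=13 * → l++
[6,13] 15+37=52 d=2 * → r--
[6,12] 15+33=48 d=2 → l++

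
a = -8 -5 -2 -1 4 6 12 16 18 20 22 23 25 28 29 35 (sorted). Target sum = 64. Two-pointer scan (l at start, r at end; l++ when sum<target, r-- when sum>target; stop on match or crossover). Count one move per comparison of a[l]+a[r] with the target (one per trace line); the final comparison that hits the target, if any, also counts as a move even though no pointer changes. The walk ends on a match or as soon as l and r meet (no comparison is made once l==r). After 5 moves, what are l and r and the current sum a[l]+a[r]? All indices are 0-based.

l=5, r=15, sum=41

l=0 r=15: -8+35=27 <64, l++
l=1 r=15: -5+35=30 <64, l++
l=2 r=15: -2+35=33 <64, l++
l=3 r=15: -1+35=34 <64, l++
l=4 r=15: 4+35=39 <64, l++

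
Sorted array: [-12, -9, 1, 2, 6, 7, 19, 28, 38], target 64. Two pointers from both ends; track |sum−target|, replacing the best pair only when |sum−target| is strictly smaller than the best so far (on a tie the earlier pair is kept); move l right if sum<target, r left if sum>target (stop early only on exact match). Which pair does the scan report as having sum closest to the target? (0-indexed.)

pair (28, 38) with sum 66 (|Δ|=2)

[0,8] -12+38=26 d=38 * → l++
[1,8] -9+38=29 d=35 * → l++
[2,8] 1+38=39 d=25 * → l++
[3,8] 2+38=40 d=24 * → l++
[4,8] 6+38=44 d=20 * → l++
[5,8] 7+38=45 d=19 * → l++
[6,8] 19+38=57 d=7 * → l++
[7,8] 28+38=66 d=2 * → r--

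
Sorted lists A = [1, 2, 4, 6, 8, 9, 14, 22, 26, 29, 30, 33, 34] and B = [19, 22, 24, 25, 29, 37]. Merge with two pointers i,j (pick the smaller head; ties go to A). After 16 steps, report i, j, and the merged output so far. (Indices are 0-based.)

i=0 j=0: A[i]=1<=B[j]=19 take 1, i++
i=1 j=0: A[i]=2<=B[j]=19 take 2, i++
i=2 j=0: A[i]=4<=B[j]=19 take 4, i++
i=3 j=0: A[i]=6<=B[j]=19 take 6, i++
i=4 j=0: A[i]=8<=B[j]=19 take 8, i++
i=5 j=0: A[i]=9<=B[j]=19 take 9, i++
i=6 j=0: A[i]=14<=B[j]=19 take 14, i++
i=7 j=0: A[i]=22>B[j]=19 take 19, j++
i=7 j=1: A[i]=22<=B[j]=22 take 22, i++
i=8 j=1: A[i]=26>B[j]=22 take 22, j++
i=8 j=2: A[i]=26>B[j]=24 take 24, j++
i=8 j=3: A[i]=26>B[j]=25 take 25, j++
i=8 j=4: A[i]=26<=B[j]=29 take 26, i++
i=9 j=4: A[i]=29<=B[j]=29 take 29, i++
i=10 j=4: A[i]=30>B[j]=29 take 29, j++
i=10 j=5: A[i]=30<=B[j]=37 take 30, i++

i=11, j=5, merged so far=[1, 2, 4, 6, 8, 9, 14, 19, 22, 22, 24, 25, 26, 29, 29, 30]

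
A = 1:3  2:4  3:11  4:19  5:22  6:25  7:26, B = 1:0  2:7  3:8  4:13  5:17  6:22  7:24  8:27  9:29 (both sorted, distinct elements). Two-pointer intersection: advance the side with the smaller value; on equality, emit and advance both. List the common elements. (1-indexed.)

i=1 j=1: 3>0, j++
i=1 j=2: 3<7, i++
i=2 j=2: 4<7, i++
i=3 j=2: 11>7, j++
i=3 j=3: 11>8, j++
i=3 j=4: 11<13, i++
i=4 j=4: 19>13, j++
i=4 j=5: 19>17, j++
i=4 j=6: 19<22, i++
i=5 j=6: 22==22 emit, i++,j++
i=6 j=7: 25>24, j++
i=6 j=8: 25<27, i++
i=7 j=8: 26<27, i++

intersection = [22]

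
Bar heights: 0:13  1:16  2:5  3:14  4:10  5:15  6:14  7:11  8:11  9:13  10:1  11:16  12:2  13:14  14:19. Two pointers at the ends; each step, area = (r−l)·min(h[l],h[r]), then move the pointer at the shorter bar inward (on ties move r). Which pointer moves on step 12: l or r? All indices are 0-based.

[0,14] min(13,19)*14=182 best=182 * → l++
[1,14] min(16,19)*13=208 best=208 * → l++
[2,14] min(5,19)*12=60 best=208 → l++
[3,14] min(14,19)*11=154 best=208 → l++
[4,14] min(10,19)*10=100 best=208 → l++
[5,14] min(15,19)*9=135 best=208 → l++
[6,14] min(14,19)*8=112 best=208 → l++
[7,14] min(11,19)*7=77 best=208 → l++
[8,14] min(11,19)*6=66 best=208 → l++
[9,14] min(13,19)*5=65 best=208 → l++
[10,14] min(1,19)*4=4 best=208 → l++
[11,14] min(16,19)*3=48 best=208 → l++

l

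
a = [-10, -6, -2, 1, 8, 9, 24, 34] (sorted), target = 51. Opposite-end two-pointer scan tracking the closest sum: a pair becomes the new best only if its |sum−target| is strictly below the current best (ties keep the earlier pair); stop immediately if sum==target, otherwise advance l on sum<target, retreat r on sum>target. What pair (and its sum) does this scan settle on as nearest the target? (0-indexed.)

[0,7] -10+34=24 d=27 * → l++
[1,7] -6+34=28 d=23 * → l++
[2,7] -2+34=32 d=19 * → l++
[3,7] 1+34=35 d=16 * → l++
[4,7] 8+34=42 d=9 * → l++
[5,7] 9+34=43 d=8 * → l++
[6,7] 24+34=58 d=7 * → r--

pair (24, 34) with sum 58 (|Δ|=7)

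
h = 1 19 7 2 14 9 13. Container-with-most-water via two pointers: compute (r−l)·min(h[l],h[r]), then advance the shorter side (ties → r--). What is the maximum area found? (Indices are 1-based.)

max area = 65

[1,7] min(1,13)*6=6 best=6 * → l++
[2,7] min(19,13)*5=65 best=65 * → r--
[2,6] min(19,9)*4=36 best=65 → r--
[2,5] min(19,14)*3=42 best=65 → r--
[2,4] min(19,2)*2=4 best=65 → r--
[2,3] min(19,7)*1=7 best=65 → r--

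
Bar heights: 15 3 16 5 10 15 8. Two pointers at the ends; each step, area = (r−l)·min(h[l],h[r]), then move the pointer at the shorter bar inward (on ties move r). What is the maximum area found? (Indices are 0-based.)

l=0 r=6: min(15,8)*6=48 best=48 *, r--
l=0 r=5: min(15,15)*5=75 best=75 *, r--
l=0 r=4: min(15,10)*4=40 best=75, r--
l=0 r=3: min(15,5)*3=15 best=75, r--
l=0 r=2: min(15,16)*2=30 best=75, l++
l=1 r=2: min(3,16)*1=3 best=75, l++

max area = 75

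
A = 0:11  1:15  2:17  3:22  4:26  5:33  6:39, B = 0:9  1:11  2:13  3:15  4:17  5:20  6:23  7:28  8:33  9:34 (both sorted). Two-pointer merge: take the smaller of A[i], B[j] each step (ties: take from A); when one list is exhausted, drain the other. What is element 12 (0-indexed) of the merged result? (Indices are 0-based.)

merged[12] = 28

i=0 j=0: A[i]=11>B[j]=9 take 9, j++
i=0 j=1: A[i]=11<=B[j]=11 take 11, i++
i=1 j=1: A[i]=15>B[j]=11 take 11, j++
i=1 j=2: A[i]=15>B[j]=13 take 13, j++
i=1 j=3: A[i]=15<=B[j]=15 take 15, i++
i=2 j=3: A[i]=17>B[j]=15 take 15, j++
i=2 j=4: A[i]=17<=B[j]=17 take 17, i++
i=3 j=4: A[i]=22>B[j]=17 take 17, j++
i=3 j=5: A[i]=22>B[j]=20 take 20, j++
i=3 j=6: A[i]=22<=B[j]=23 take 22, i++
i=4 j=6: A[i]=26>B[j]=23 take 23, j++
i=4 j=7: A[i]=26<=B[j]=28 take 26, i++
i=5 j=7: A[i]=33>B[j]=28 take 28, j++
i=5 j=8: A[i]=33<=B[j]=33 take 33, i++
i=6 j=8: A[i]=39>B[j]=33 take 33, j++
i=6 j=9: A[i]=39>B[j]=34 take 34, j++
i=6 j=10: B done, take A[i]=39, i++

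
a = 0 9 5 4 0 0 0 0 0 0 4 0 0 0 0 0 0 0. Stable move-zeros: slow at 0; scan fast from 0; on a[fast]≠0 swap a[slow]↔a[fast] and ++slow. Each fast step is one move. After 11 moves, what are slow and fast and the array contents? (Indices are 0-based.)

(s=0,f=0) a[fast]=0 → fast++
(s=0,f=1) a[fast]=9≠0 swap→a[0]=9 → slow++,fast++
(s=1,f=2) a[fast]=5≠0 swap→a[1]=5 → slow++,fast++
(s=2,f=3) a[fast]=4≠0 swap→a[2]=4 → slow++,fast++
(s=3,f=4) a[fast]=0 → fast++
(s=3,f=5) a[fast]=0 → fast++
(s=3,f=6) a[fast]=0 → fast++
(s=3,f=7) a[fast]=0 → fast++
(s=3,f=8) a[fast]=0 → fast++
(s=3,f=9) a[fast]=0 → fast++
(s=3,f=10) a[fast]=4≠0 swap→a[3]=4 → slow++,fast++

slow=4, fast=11, a=[9, 5, 4, 4, 0, 0, 0, 0, 0, 0, 0, 0, 0, 0, 0, 0, 0, 0]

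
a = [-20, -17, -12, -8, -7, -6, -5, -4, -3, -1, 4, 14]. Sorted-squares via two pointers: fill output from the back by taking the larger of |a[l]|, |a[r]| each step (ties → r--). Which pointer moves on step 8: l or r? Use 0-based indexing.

l

[0,11] |-20|>|14| out[11]=400 → l++
[1,11] |-17|>|14| out[10]=289 → l++
[2,11] |-12|<=|14| out[9]=196 → r--
[2,10] |-12|>|4| out[8]=144 → l++
[3,10] |-8|>|4| out[7]=64 → l++
[4,10] |-7|>|4| out[6]=49 → l++
[5,10] |-6|>|4| out[5]=36 → l++
[6,10] |-5|>|4| out[4]=25 → l++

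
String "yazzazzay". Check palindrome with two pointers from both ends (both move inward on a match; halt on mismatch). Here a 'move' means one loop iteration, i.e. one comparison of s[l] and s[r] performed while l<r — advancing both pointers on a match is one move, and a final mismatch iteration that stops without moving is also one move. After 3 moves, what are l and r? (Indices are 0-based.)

l=3, r=5

[0,8] 'y'=='y' → l++,r--
[1,7] 'a'=='a' → l++,r--
[2,6] 'z'=='z' → l++,r--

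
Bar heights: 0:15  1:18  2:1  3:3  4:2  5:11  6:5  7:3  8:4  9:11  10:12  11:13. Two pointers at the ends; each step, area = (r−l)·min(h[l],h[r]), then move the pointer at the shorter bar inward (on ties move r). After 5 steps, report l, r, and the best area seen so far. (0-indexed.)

[0,11] min(15,13)*11=143 best=143 * → r--
[0,10] min(15,12)*10=120 best=143 → r--
[0,9] min(15,11)*9=99 best=143 → r--
[0,8] min(15,4)*8=32 best=143 → r--
[0,7] min(15,3)*7=21 best=143 → r--

l=0, r=6, best area=143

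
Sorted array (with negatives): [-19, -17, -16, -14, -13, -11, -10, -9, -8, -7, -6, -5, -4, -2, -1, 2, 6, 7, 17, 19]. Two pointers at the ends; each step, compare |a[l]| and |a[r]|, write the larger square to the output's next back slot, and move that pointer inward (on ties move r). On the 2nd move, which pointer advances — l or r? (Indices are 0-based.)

l

l=0 r=19: |-19|<=|19| out[19]=361, r--
l=0 r=18: |-19|>|17| out[18]=361, l++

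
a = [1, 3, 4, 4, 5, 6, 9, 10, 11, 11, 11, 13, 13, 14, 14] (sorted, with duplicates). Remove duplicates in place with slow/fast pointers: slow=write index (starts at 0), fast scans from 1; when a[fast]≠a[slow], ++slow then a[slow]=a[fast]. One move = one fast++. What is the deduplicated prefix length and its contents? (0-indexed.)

slow=0 fast=1: a[fast]=3≠a[slow]=1 write a[1]=3, slow++,fast++
slow=1 fast=2: a[fast]=4≠a[slow]=3 write a[2]=4, slow++,fast++
slow=2 fast=3: a[fast]=4=a[slow] dup, fast++
slow=2 fast=4: a[fast]=5≠a[slow]=4 write a[3]=5, slow++,fast++
slow=3 fast=5: a[fast]=6≠a[slow]=5 write a[4]=6, slow++,fast++
slow=4 fast=6: a[fast]=9≠a[slow]=6 write a[5]=9, slow++,fast++
slow=5 fast=7: a[fast]=10≠a[slow]=9 write a[6]=10, slow++,fast++
slow=6 fast=8: a[fast]=11≠a[slow]=10 write a[7]=11, slow++,fast++
slow=7 fast=9: a[fast]=11=a[slow] dup, fast++
slow=7 fast=10: a[fast]=11=a[slow] dup, fast++
slow=7 fast=11: a[fast]=13≠a[slow]=11 write a[8]=13, slow++,fast++
slow=8 fast=12: a[fast]=13=a[slow] dup, fast++
slow=8 fast=13: a[fast]=14≠a[slow]=13 write a[9]=14, slow++,fast++
slow=9 fast=14: a[fast]=14=a[slow] dup, fast++

length 10; prefix = [1, 3, 4, 5, 6, 9, 10, 11, 13, 14]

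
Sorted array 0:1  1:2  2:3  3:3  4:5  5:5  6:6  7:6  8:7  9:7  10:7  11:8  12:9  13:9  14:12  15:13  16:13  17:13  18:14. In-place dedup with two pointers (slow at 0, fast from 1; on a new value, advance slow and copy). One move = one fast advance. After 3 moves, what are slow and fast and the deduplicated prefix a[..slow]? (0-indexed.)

(s=0,f=1) a[fast]=2≠a[slow]=1 write a[1]=2 → slow++,fast++
(s=1,f=2) a[fast]=3≠a[slow]=2 write a[2]=3 → slow++,fast++
(s=2,f=3) a[fast]=3=a[slow] dup → fast++

slow=2, fast=4, prefix=[1, 2, 3]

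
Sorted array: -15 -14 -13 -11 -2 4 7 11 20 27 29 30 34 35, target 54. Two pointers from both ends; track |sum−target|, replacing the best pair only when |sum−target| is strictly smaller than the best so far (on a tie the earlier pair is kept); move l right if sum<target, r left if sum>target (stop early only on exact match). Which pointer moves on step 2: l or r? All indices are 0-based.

l

l=0 r=13: -15+35=20 d=34 *, l++
l=1 r=13: -14+35=21 d=33 *, l++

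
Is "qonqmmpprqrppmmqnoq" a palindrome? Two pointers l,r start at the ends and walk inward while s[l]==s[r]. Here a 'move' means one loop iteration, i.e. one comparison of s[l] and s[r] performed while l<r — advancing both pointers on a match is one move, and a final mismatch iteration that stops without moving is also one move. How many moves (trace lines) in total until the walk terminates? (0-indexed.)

l=0 r=18: 'q'=='q', l++,r--
l=1 r=17: 'o'=='o', l++,r--
l=2 r=16: 'n'=='n', l++,r--
l=3 r=15: 'q'=='q', l++,r--
l=4 r=14: 'm'=='m', l++,r--
l=5 r=13: 'm'=='m', l++,r--
l=6 r=12: 'p'=='p', l++,r--
l=7 r=11: 'p'=='p', l++,r--
l=8 r=10: 'r'=='r', l++,r--

9 moves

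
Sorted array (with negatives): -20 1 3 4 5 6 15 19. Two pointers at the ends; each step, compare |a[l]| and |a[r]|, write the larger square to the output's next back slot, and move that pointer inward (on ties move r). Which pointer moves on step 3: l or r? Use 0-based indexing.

r

[0,7] |-20|>|19| out[7]=400 → l++
[1,7] |1|<=|19| out[6]=361 → r--
[1,6] |1|<=|15| out[5]=225 → r--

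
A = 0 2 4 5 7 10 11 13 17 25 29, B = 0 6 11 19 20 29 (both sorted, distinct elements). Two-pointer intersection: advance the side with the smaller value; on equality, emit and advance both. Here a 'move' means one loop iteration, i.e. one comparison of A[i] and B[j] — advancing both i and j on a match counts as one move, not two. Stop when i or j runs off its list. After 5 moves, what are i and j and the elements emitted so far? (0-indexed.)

[i=0,j=0] 0==0 emit → i++,j++
[i=1,j=1] 2<6 → i++
[i=2,j=1] 4<6 → i++
[i=3,j=1] 5<6 → i++
[i=4,j=1] 7>6 → j++

i=4, j=2, emitted=[0]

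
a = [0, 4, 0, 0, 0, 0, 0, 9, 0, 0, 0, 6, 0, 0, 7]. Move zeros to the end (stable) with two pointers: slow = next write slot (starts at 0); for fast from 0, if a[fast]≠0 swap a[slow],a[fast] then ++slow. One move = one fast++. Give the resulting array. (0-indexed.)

[4, 9, 6, 7, 0, 0, 0, 0, 0, 0, 0, 0, 0, 0, 0]

(s=0,f=0) a[fast]=0 → fast++
(s=0,f=1) a[fast]=4≠0 swap→a[0]=4 → slow++,fast++
(s=1,f=2) a[fast]=0 → fast++
(s=1,f=3) a[fast]=0 → fast++
(s=1,f=4) a[fast]=0 → fast++
(s=1,f=5) a[fast]=0 → fast++
(s=1,f=6) a[fast]=0 → fast++
(s=1,f=7) a[fast]=9≠0 swap→a[1]=9 → slow++,fast++
(s=2,f=8) a[fast]=0 → fast++
(s=2,f=9) a[fast]=0 → fast++
(s=2,f=10) a[fast]=0 → fast++
(s=2,f=11) a[fast]=6≠0 swap→a[2]=6 → slow++,fast++
(s=3,f=12) a[fast]=0 → fast++
(s=3,f=13) a[fast]=0 → fast++
(s=3,f=14) a[fast]=7≠0 swap→a[3]=7 → slow++,fast++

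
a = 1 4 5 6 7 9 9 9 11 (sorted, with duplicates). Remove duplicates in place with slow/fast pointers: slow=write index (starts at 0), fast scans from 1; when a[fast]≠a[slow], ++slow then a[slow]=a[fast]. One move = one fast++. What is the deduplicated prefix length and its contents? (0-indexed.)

length 7; prefix = [1, 4, 5, 6, 7, 9, 11]

slow=0 fast=1: a[fast]=4≠a[slow]=1 write a[1]=4, slow++,fast++
slow=1 fast=2: a[fast]=5≠a[slow]=4 write a[2]=5, slow++,fast++
slow=2 fast=3: a[fast]=6≠a[slow]=5 write a[3]=6, slow++,fast++
slow=3 fast=4: a[fast]=7≠a[slow]=6 write a[4]=7, slow++,fast++
slow=4 fast=5: a[fast]=9≠a[slow]=7 write a[5]=9, slow++,fast++
slow=5 fast=6: a[fast]=9=a[slow] dup, fast++
slow=5 fast=7: a[fast]=9=a[slow] dup, fast++
slow=5 fast=8: a[fast]=11≠a[slow]=9 write a[6]=11, slow++,fast++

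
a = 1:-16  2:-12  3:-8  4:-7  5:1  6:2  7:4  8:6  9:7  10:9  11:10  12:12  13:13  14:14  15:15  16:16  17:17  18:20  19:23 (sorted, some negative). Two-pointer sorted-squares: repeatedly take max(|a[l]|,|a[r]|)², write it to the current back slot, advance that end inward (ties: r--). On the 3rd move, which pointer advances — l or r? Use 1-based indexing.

r

[1,19] |-16|<=|23| out[19]=529 → r--
[1,18] |-16|<=|20| out[18]=400 → r--
[1,17] |-16|<=|17| out[17]=289 → r--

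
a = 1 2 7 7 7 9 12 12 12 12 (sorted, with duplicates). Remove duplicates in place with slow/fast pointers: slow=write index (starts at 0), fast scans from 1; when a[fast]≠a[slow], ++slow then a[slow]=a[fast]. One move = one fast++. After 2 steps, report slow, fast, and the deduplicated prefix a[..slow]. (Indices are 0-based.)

slow=0 fast=1: a[fast]=2≠a[slow]=1 write a[1]=2, slow++,fast++
slow=1 fast=2: a[fast]=7≠a[slow]=2 write a[2]=7, slow++,fast++

slow=2, fast=3, prefix=[1, 2, 7]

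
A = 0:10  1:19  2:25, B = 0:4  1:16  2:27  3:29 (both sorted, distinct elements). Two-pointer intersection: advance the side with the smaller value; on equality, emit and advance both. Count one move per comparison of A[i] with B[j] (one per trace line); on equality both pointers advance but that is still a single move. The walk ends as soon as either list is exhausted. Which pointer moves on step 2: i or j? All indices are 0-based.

i

[i=0,j=0] 10>4 → j++
[i=0,j=1] 10<16 → i++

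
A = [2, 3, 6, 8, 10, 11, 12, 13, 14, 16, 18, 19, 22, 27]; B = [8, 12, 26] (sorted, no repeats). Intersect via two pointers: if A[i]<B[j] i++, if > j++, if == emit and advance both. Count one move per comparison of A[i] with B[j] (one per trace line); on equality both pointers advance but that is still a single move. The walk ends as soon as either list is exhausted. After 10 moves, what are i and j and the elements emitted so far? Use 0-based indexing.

[i=0,j=0] 2<8 → i++
[i=1,j=0] 3<8 → i++
[i=2,j=0] 6<8 → i++
[i=3,j=0] 8==8 emit → i++,j++
[i=4,j=1] 10<12 → i++
[i=5,j=1] 11<12 → i++
[i=6,j=1] 12==12 emit → i++,j++
[i=7,j=2] 13<26 → i++
[i=8,j=2] 14<26 → i++
[i=9,j=2] 16<26 → i++

i=10, j=2, emitted=[8, 12]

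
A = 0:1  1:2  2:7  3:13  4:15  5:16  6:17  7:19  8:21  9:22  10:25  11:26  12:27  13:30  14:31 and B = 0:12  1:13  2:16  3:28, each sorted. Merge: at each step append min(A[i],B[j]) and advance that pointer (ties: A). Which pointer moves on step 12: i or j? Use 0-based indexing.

i

i=0 j=0: A[i]=1<=B[j]=12 take 1, i++
i=1 j=0: A[i]=2<=B[j]=12 take 2, i++
i=2 j=0: A[i]=7<=B[j]=12 take 7, i++
i=3 j=0: A[i]=13>B[j]=12 take 12, j++
i=3 j=1: A[i]=13<=B[j]=13 take 13, i++
i=4 j=1: A[i]=15>B[j]=13 take 13, j++
i=4 j=2: A[i]=15<=B[j]=16 take 15, i++
i=5 j=2: A[i]=16<=B[j]=16 take 16, i++
i=6 j=2: A[i]=17>B[j]=16 take 16, j++
i=6 j=3: A[i]=17<=B[j]=28 take 17, i++
i=7 j=3: A[i]=19<=B[j]=28 take 19, i++
i=8 j=3: A[i]=21<=B[j]=28 take 21, i++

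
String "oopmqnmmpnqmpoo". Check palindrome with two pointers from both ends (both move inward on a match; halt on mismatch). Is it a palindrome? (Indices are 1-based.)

l=1 r=15: 'o'=='o', l++,r--
l=2 r=14: 'o'=='o', l++,r--
l=3 r=13: 'p'=='p', l++,r--
l=4 r=12: 'm'=='m', l++,r--
l=5 r=11: 'q'=='q', l++,r--
l=6 r=10: 'n'=='n', l++,r--
l=7 r=9: 'm'!='p', stop

not a palindrome (mismatch at 7,9)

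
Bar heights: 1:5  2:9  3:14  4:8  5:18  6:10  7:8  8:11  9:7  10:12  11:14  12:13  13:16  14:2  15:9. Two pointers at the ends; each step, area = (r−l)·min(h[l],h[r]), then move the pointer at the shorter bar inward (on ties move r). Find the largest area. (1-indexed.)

max area = 140

l=1 r=15: min(5,9)*14=70 best=70 *, l++
l=2 r=15: min(9,9)*13=117 best=117 *, r--
l=2 r=14: min(9,2)*12=24 best=117, r--
l=2 r=13: min(9,16)*11=99 best=117, l++
l=3 r=13: min(14,16)*10=140 best=140 *, l++
l=4 r=13: min(8,16)*9=72 best=140, l++
l=5 r=13: min(18,16)*8=128 best=140, r--
l=5 r=12: min(18,13)*7=91 best=140, r--
l=5 r=11: min(18,14)*6=84 best=140, r--
l=5 r=10: min(18,12)*5=60 best=140, r--
l=5 r=9: min(18,7)*4=28 best=140, r--
l=5 r=8: min(18,11)*3=33 best=140, r--
l=5 r=7: min(18,8)*2=16 best=140, r--
l=5 r=6: min(18,10)*1=10 best=140, r--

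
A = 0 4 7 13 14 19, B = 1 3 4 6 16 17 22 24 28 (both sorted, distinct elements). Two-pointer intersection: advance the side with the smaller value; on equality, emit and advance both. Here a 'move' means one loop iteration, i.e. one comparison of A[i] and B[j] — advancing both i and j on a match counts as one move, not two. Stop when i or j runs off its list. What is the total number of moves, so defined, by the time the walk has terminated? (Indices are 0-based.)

11 moves

[i=0,j=0] 0<1 → i++
[i=1,j=0] 4>1 → j++
[i=1,j=1] 4>3 → j++
[i=1,j=2] 4==4 emit → i++,j++
[i=2,j=3] 7>6 → j++
[i=2,j=4] 7<16 → i++
[i=3,j=4] 13<16 → i++
[i=4,j=4] 14<16 → i++
[i=5,j=4] 19>16 → j++
[i=5,j=5] 19>17 → j++
[i=5,j=6] 19<22 → i++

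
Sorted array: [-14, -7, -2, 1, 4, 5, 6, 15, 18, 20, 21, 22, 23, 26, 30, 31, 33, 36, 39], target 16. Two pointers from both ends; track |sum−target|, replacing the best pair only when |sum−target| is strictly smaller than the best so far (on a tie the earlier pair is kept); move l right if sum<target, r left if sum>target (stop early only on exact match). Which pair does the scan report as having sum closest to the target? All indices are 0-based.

[0,18] -14+39=25 d=9 * → r--
[0,17] -14+36=22 d=6 * → r--
[0,16] -14+33=19 d=3 * → r--
[0,15] -14+31=17 d=1 * → r--
[0,14] -14+30=16 d=0 * → stop

pair (-14, 30) with sum 16 (|Δ|=0)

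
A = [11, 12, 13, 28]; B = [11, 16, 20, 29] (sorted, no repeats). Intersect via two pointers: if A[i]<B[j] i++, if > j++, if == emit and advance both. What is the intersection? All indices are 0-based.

intersection = [11]

[i=0,j=0] 11==11 emit → i++,j++
[i=1,j=1] 12<16 → i++
[i=2,j=1] 13<16 → i++
[i=3,j=1] 28>16 → j++
[i=3,j=2] 28>20 → j++
[i=3,j=3] 28<29 → i++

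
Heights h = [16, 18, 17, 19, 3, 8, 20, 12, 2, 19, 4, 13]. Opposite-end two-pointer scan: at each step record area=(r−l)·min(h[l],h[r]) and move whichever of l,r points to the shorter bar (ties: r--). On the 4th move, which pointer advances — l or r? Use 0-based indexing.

l=0 r=11: min(16,13)*11=143 best=143 *, r--
l=0 r=10: min(16,4)*10=40 best=143, r--
l=0 r=9: min(16,19)*9=144 best=144 *, l++
l=1 r=9: min(18,19)*8=144 best=144, l++

l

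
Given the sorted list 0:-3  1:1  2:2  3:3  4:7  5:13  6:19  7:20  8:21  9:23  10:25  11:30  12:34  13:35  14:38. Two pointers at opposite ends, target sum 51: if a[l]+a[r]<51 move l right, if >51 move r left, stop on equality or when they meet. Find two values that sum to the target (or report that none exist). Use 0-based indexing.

(13, 38)

l=0 r=14: -3+38=35 <51, l++
l=1 r=14: 1+38=39 <51, l++
l=2 r=14: 2+38=40 <51, l++
l=3 r=14: 3+38=41 <51, l++
l=4 r=14: 7+38=45 <51, l++
l=5 r=14: 13+38=51, found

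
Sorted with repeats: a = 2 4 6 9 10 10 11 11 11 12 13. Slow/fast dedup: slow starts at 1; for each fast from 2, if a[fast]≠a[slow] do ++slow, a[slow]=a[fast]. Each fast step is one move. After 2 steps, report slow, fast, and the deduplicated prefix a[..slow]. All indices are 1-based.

slow=3, fast=4, prefix=[2, 4, 6]

slow=1 fast=2: a[fast]=4≠a[slow]=2 write a[2]=4, slow++,fast++
slow=2 fast=3: a[fast]=6≠a[slow]=4 write a[3]=6, slow++,fast++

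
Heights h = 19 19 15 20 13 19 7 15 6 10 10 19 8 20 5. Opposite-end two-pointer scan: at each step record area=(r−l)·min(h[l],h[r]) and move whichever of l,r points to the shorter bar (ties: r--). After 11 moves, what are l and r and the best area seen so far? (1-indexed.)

[1,15] min(19,5)*14=70 best=70 * → r--
[1,14] min(19,20)*13=247 best=247 * → l++
[2,14] min(19,20)*12=228 best=247 → l++
[3,14] min(15,20)*11=165 best=247 → l++
[4,14] min(20,20)*10=200 best=247 → r--
[4,13] min(20,8)*9=72 best=247 → r--
[4,12] min(20,19)*8=152 best=247 → r--
[4,11] min(20,10)*7=70 best=247 → r--
[4,10] min(20,10)*6=60 best=247 → r--
[4,9] min(20,6)*5=30 best=247 → r--
[4,8] min(20,15)*4=60 best=247 → r--

l=4, r=7, best area=247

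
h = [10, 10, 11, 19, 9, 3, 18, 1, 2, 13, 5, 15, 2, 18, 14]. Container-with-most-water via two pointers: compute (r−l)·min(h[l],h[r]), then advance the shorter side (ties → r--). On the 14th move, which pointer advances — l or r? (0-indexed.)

r

l=0 r=14: min(10,14)*14=140 best=140 *, l++
l=1 r=14: min(10,14)*13=130 best=140, l++
l=2 r=14: min(11,14)*12=132 best=140, l++
l=3 r=14: min(19,14)*11=154 best=154 *, r--
l=3 r=13: min(19,18)*10=180 best=180 *, r--
l=3 r=12: min(19,2)*9=18 best=180, r--
l=3 r=11: min(19,15)*8=120 best=180, r--
l=3 r=10: min(19,5)*7=35 best=180, r--
l=3 r=9: min(19,13)*6=78 best=180, r--
l=3 r=8: min(19,2)*5=10 best=180, r--
l=3 r=7: min(19,1)*4=4 best=180, r--
l=3 r=6: min(19,18)*3=54 best=180, r--
l=3 r=5: min(19,3)*2=6 best=180, r--
l=3 r=4: min(19,9)*1=9 best=180, r--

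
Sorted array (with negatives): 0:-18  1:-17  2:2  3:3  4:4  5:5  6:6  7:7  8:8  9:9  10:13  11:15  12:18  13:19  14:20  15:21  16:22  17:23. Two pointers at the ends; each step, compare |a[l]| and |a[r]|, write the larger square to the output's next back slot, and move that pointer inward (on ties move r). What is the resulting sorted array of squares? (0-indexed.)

[0,17] |-18|<=|23| out[17]=529 → r--
[0,16] |-18|<=|22| out[16]=484 → r--
[0,15] |-18|<=|21| out[15]=441 → r--
[0,14] |-18|<=|20| out[14]=400 → r--
[0,13] |-18|<=|19| out[13]=361 → r--
[0,12] |-18|<=|18| out[12]=324 → r--
[0,11] |-18|>|15| out[11]=324 → l++
[1,11] |-17|>|15| out[10]=289 → l++
[2,11] |2|<=|15| out[9]=225 → r--
[2,10] |2|<=|13| out[8]=169 → r--
[2,9] |2|<=|9| out[7]=81 → r--
[2,8] |2|<=|8| out[6]=64 → r--
[2,7] |2|<=|7| out[5]=49 → r--
[2,6] |2|<=|6| out[4]=36 → r--
[2,5] |2|<=|5| out[3]=25 → r--
[2,4] |2|<=|4| out[2]=16 → r--
[2,3] |2|<=|3| out[1]=9 → r--
[2,2] |2|<=|2| out[0]=4 → r--

[4, 9, 16, 25, 36, 49, 64, 81, 169, 225, 289, 324, 324, 361, 400, 441, 484, 529]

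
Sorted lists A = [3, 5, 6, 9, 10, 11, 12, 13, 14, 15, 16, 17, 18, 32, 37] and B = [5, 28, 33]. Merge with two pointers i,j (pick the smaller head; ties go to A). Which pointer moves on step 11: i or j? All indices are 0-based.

[i=0,j=0] A[i]=3<=B[j]=5 take 3 → i++
[i=1,j=0] A[i]=5<=B[j]=5 take 5 → i++
[i=2,j=0] A[i]=6>B[j]=5 take 5 → j++
[i=2,j=1] A[i]=6<=B[j]=28 take 6 → i++
[i=3,j=1] A[i]=9<=B[j]=28 take 9 → i++
[i=4,j=1] A[i]=10<=B[j]=28 take 10 → i++
[i=5,j=1] A[i]=11<=B[j]=28 take 11 → i++
[i=6,j=1] A[i]=12<=B[j]=28 take 12 → i++
[i=7,j=1] A[i]=13<=B[j]=28 take 13 → i++
[i=8,j=1] A[i]=14<=B[j]=28 take 14 → i++
[i=9,j=1] A[i]=15<=B[j]=28 take 15 → i++

i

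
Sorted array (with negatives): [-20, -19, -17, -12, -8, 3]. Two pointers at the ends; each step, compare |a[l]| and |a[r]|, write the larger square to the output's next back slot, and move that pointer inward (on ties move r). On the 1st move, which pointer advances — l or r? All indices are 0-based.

l

l=0 r=5: |-20|>|3| out[5]=400, l++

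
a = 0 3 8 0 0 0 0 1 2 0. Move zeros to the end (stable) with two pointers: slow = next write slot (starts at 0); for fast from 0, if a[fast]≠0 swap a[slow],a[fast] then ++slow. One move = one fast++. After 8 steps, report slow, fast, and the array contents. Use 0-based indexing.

slow=0 fast=0: a[fast]=0, fast++
slow=0 fast=1: a[fast]=3≠0 swap→a[0]=3, slow++,fast++
slow=1 fast=2: a[fast]=8≠0 swap→a[1]=8, slow++,fast++
slow=2 fast=3: a[fast]=0, fast++
slow=2 fast=4: a[fast]=0, fast++
slow=2 fast=5: a[fast]=0, fast++
slow=2 fast=6: a[fast]=0, fast++
slow=2 fast=7: a[fast]=1≠0 swap→a[2]=1, slow++,fast++

slow=3, fast=8, a=[3, 8, 1, 0, 0, 0, 0, 0, 2, 0]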